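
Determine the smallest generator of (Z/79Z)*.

φ(79) = 79 − 1 = 78 = 2 · 3 · 13.
Test candidates g = 2, 3, … against the prime factors q ∈ {2, 3, 13} of φ(79): g is a generator iff g^(78/q) ≢ 1 for every such q.
g = 2: 2^39 ≡ 1 — hits 1, so not a primitive root.
g = 3: 3^39 ≡ 78; 3^26 ≡ 23; 3^6 ≡ 18 — none is 1, so 3 is a primitive root.
Hence the least primitive root of 79 is 3.

3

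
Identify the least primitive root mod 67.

φ(67) = 67 − 1 = 66 = 2 · 3 · 11.
Test candidates g = 2, 3, … against the prime factors q ∈ {2, 3, 11} of φ(67): g is a generator iff g^(66/q) ≢ 1 for every such q.
g = 2: 2^33 ≡ 66; 2^22 ≡ 37; 2^6 ≡ 64 — none is 1, so 2 is a primitive root.
Hence the least primitive root of 67 is 2.

2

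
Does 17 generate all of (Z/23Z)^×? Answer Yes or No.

φ(23) = 23 − 1 = 22 = 2 · 11.
Test 17^(22/q) mod 23 for each prime factor q of 22:
17^11 ≡ 22 (mod 23)  [q = 2: ≢ 1 ✓]
17^2 ≡ 13 (mod 23)  [q = 11: ≢ 1 ✓]
None equal 1, so ord_23(17) = 22: 17 is a primitive root.

Yes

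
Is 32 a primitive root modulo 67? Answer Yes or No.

Yes

φ(67) = 67 − 1 = 66 = 2 · 3 · 11.
32 is a primitive root mod 67 iff 32^(φ(67)/q) ≢ 1 for every prime q | φ(67), i.e. q ∈ {2, 3, 11}.
32^33 ≡ 66 (mod 67)  [q = 2: ≢ 1 ✓]
32^22 ≡ 29 (mod 67)  [q = 3: ≢ 1 ✓]
32^6 ≡ 25 (mod 67)  [q = 11: ≢ 1 ✓]
Every test exponent gives a nontrivial residue, hence 32 generates the full group.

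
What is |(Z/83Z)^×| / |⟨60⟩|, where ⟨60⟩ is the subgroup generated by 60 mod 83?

By Lagrange's theorem, ord_83(60) divides φ(83) = 83 − 1 = 82 = 2 · 41.
Divisors of 82: 1, 2, 41, 82.
Evaluate successive powers at the divisors of 82:
60^1 ≡ 60
60^2 ≡ 31
60^41 ≡ 82
60^82 ≡ 1
Thus |⟨60⟩| = ord(60) = 82.
[(Z/83Z)^× : ⟨60⟩] = 82/82 = 1.

1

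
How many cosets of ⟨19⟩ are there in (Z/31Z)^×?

By Lagrange's theorem, ord_31(19) divides φ(31) = 31 − 1 = 30 = 2 · 3 · 5.
Divisors of 30: 1, 2, 3, 5, 6, 10, 15, 30.
Test each divisor d:
19^1 ≡ 19
19^2 ≡ 20
19^3 ≡ 8
19^5 ≡ 5
19^6 ≡ 2
19^10 ≡ 25
19^15 ≡ 1
So ord_31(19) = 15, hence |⟨19⟩| = 15.
[(Z/31Z)^× : ⟨19⟩] = 30/15 = 2.

2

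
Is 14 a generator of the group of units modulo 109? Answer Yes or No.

φ(109) = 109 − 1 = 108 = 2^2 · 3^3.
It suffices to check that the order of 14 is not a proper divisor of 108: compute 14^(108/q) for q ∈ {2, 3}.
14^54 ≡ 108 (mod 109)  [q = 2: ≢ 1 ✓]
14^36 ≡ 63 (mod 109)  [q = 3: ≢ 1 ✓]
All checks pass, so 14 has order 108 and is a primitive root modulo 109.

Yes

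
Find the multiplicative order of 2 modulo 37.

Since 2 ∈ (Z/37Z)^×, its order divides φ(37) = 37 − 1 = 36 = 2^2 · 3^2.
Divisors of 36: 1, 2, 3, 4, 6, 9, 12, 18, 36.
Evaluate successive powers at the divisors of 36:
2^1 ≡ 2 (mod 37)
2^2 ≡ 4 (mod 37)
2^3 ≡ 8 (mod 37)
2^4 ≡ 16 (mod 37)
2^6 ≡ 27 (mod 37)
2^9 ≡ 31 (mod 37)
2^12 ≡ 26 (mod 37)
2^18 ≡ 36 (mod 37)
2^36 ≡ 1 (mod 37) ✓
Therefore the multiplicative order of 2 modulo 37 is 36.

36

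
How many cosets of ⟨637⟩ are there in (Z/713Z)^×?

2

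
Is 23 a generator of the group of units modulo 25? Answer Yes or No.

Yes

φ(25) = φ(5^2) = 5·(5−1) = 20 = 2^2 · 5.
An element g generates (Z/25Z)^× iff g^(20/q) ≢ 1 (mod 25) for each prime q ∈ {2, 5}.
23^10 ≡ 24 (mod 25)  [q = 2: ≢ 1 ✓]
23^4 ≡ 16 (mod 25)  [q = 5: ≢ 1 ✓]
None equal 1, so ord_25(23) = 20: 23 is a primitive root.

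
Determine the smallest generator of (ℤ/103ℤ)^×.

5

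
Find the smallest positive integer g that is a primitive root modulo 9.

2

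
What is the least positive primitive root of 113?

3

φ(113) = 113 − 1 = 112 = 2^4 · 7.
g is a primitive root iff g^(112/q) ≢ 1 (mod 113) for each prime q ∈ {2, 7}.
g = 2: 2^56 ≡ 1 — hits 1, so not a primitive root.
g = 3: 3^56 ≡ 112; 3^16 ≡ 49 — none is 1, so 3 is a primitive root.
Hence the least primitive root of 113 is 3.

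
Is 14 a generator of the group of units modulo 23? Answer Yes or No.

Yes

φ(23) = 23 − 1 = 22 = 2 · 11.
14 is a primitive root mod 23 iff 14^(φ(23)/q) ≢ 1 for every prime q | φ(23), i.e. q ∈ {2, 11}.
14^11 ≡ 22 (mod 23)  [q = 2: ≢ 1 ✓]
14^2 ≡ 12 (mod 23)  [q = 11: ≢ 1 ✓]
Every test exponent gives a nontrivial residue, hence 14 generates the full group.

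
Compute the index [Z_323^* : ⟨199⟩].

ord(199) | φ(323) = φ(17·19) = (17−1)·(19−1) = 16·18 = 288 = 2^5 · 3^2.
Divisors of 288: 1, 2, 3, 4, 6, 8, 9, 12, 16, 18, 24, 32, 36, 48, 72, 96, 144, 288.
Test each divisor d:
199^1 ≡ 199 (mod 323)
199^2 ≡ 195 (mod 323)
199^3 ≡ 45 (mod 323)
199^4 ≡ 234 (mod 323)
199^6 ≡ 87 (mod 323)
199^8 ≡ 169 (mod 323)
199^9 ≡ 39 (mod 323)
199^12 ≡ 140 (mod 323)
199^16 ≡ 137 (mod 323)
199^18 ≡ 229 (mod 323)
199^24 ≡ 220 (mod 323)
199^32 ≡ 35 (mod 323)
199^36 ≡ 115 (mod 323)
199^48 ≡ 273 (mod 323)
199^72 ≡ 305 (mod 323)
199^96 ≡ 239 (mod 323)
199^144 ≡ 1 (mod 323) ✓
Thus |⟨199⟩| = ord(199) = 144.
The index is φ(323) / ord(199) = 288 / 144 = 2.

2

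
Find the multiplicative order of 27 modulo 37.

6

ord(27) | φ(37) = 37 − 1 = 36 = 2^2 · 3^2.
Divisors of 36: 1, 2, 3, 4, 6, 9, 12, 18, 36.
Evaluate successive powers at the divisors of 36:
27^1 ≡ 27
27^2 ≡ 26
27^3 ≡ 36
27^4 ≡ 10
27^6 ≡ 1
The smallest such exponent is 6, so the order of 27 is 6.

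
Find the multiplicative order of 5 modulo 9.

6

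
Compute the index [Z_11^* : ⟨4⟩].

ord(4) | φ(11) = 11 − 1 = 10 = 2 · 5.
Divisors of 10: 1, 2, 5, 10.
Compute 4^d (mod 11) for the divisors d until we hit 1:
4^1 ≡ 4 (mod 11)
4^2 ≡ 5 (mod 11)
4^5 ≡ 1 (mod 11) ✓
So ord_11(4) = 5, hence |⟨4⟩| = 5.
The index is φ(11) / ord(4) = 10 / 5 = 2.

2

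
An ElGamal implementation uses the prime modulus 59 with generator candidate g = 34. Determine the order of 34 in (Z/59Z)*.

Since 34 ∈ (Z/59Z)^×, its order divides φ(59) = 59 − 1 = 58 = 2 · 29.
Divisors of 58: 1, 2, 29, 58.
Compute 34^d (mod 59) for the divisors d until we hit 1:
34^1 ≡ 34 (mod 59)
34^2 ≡ 35 (mod 59)
34^29 ≡ 58 (mod 59)
34^58 ≡ 1 (mod 59) ✓
Therefore the multiplicative order of 34 modulo 59 is 58.

58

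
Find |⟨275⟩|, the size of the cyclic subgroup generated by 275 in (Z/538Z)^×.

134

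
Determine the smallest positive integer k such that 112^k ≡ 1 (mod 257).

256

ord(112) | φ(257) = 257 − 1 = 256 = 2^8.
Divisors of 256: 1, 2, 4, 8, 16, 32, 64, 128, 256.
Compute 112^d (mod 257) for the divisors d until we hit 1:
112^1 ≡ 112
112^2 ≡ 208
112^4 ≡ 88
112^8 ≡ 34
112^16 ≡ 128
112^32 ≡ 193
112^64 ≡ 241
112^128 ≡ 256
112^256 ≡ 1
So ord_257(112) = 256.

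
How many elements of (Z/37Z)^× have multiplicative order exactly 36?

12

φ(37) = 37 − 1 = 36 = 2^2 · 3^2.
(Z/37Z)^× is cyclic (|G| = 36); a cyclic group of order m has exactly φ(d) elements of each order d | m, and none otherwise.
36 = 2^2 · 3^2 divides 36, and φ(36) = 12.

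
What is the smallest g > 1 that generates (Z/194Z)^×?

φ(194) = φ(2)·φ(97) = 1·96 = 96 = 2^5 · 3.
Test candidates g = 2, 3, … against the prime factors q ∈ {2, 3} of φ(194): g is a generator iff g^(96/q) ≢ 1 for every such q.
g = 2: gcd(2, 194) = 2 > 1, not a unit — skip.
g = 3: 3^48 ≡ 1 — hits 1, so not a primitive root.
g = 4: gcd(4, 194) = 2 > 1, not a unit — skip.
g = 5: 5^48 ≡ 193; 5^32 ≡ 35 — none is 1, so 5 is a primitive root.
Hence the least primitive root of 194 is 5.

5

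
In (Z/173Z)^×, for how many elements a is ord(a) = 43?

φ(173) = 173 − 1 = 172 = 2^2 · 43.
In a cyclic group of order 172, there are φ(d) elements of order d for each divisor d of 172, and zero for non-divisors.
43 | 172, and φ(43) = 43 − 1 = 42.

42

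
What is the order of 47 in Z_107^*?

The order of 47 must divide φ(107) = 107 − 1 = 106 = 2 · 53.
Divisors of 106: 1, 2, 53, 106.
Compute 47^d (mod 107) for the divisors d until we hit 1:
47^1 ≡ 47
47^2 ≡ 69
47^53 ≡ 1
So ord_107(47) = 53.

53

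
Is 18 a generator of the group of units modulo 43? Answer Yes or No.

φ(43) = 43 − 1 = 42 = 2 · 3 · 7.
Test 18^(42/q) mod 43 for each prime factor q of 42:
18^21 ≡ 42 (mod 43)  [q = 2: ≢ 1 ✓]
18^14 ≡ 6 (mod 43)  [q = 3: ≢ 1 ✓]
18^6 ≡ 41 (mod 43)  [q = 7: ≢ 1 ✓]
All checks pass, so 18 has order 42 and is a primitive root modulo 43.

Yes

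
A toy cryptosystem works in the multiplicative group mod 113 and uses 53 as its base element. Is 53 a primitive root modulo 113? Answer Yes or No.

No

φ(113) = 113 − 1 = 112 = 2^4 · 7.
Test 53^(112/q) mod 113 for each prime factor q of 112:
53^56 ≡ 1 (mod 113)  [q = 2: ≡ 1 ✗]
53^16 ≡ 16 (mod 113)  [q = 7: ≢ 1 ✓]
Since 53^56 ≡ 1, the order of 53 divides 56 < 112, so 53 is not a primitive root.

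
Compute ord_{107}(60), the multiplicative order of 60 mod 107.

106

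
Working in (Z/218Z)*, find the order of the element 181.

108

Since 181 ∈ (Z/218Z)^×, its order divides φ(218) = φ(2)·φ(109) = 1·108 = 108 = 2^2 · 3^3.
Divisors of 108: 1, 2, 3, 4, 6, 9, 12, 18, 27, 36, 54, 108.
Evaluate successive powers at the divisors of 108:
181^1 ≡ 181 (mod 218)
181^2 ≡ 61 (mod 218)
181^3 ≡ 141 (mod 218)
181^4 ≡ 15 (mod 218)
181^6 ≡ 43 (mod 218)
181^9 ≡ 177 (mod 218)
181^12 ≡ 105 (mod 218)
181^18 ≡ 155 (mod 218)
181^27 ≡ 185 (mod 218)
181^36 ≡ 45 (mod 218)
181^54 ≡ 217 (mod 218)
181^108 ≡ 1 (mod 218) ✓
Hence ord(181) = 108.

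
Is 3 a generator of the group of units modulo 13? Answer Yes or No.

No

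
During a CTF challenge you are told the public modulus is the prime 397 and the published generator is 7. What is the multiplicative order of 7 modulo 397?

396

Since 7 ∈ (Z/397Z)^×, its order divides φ(397) = 397 − 1 = 396 = 2^2 · 3^2 · 11.
Divisors of 396: 1, 2, 3, 4, 6, 9, 11, 12, 18, 22, 33, 36, 44, 66, 99, 132, 198, 396.
Check 7^d mod 397 for each divisor in increasing order:
7^1 ≡ 7
7^2 ≡ 49
7^3 ≡ 343
7^4 ≡ 19
7^6 ≡ 137
7^9 ≡ 145
7^11 ≡ 356
7^12 ≡ 110
7^18 ≡ 381
7^22 ≡ 93
7^33 ≡ 157
7^36 ≡ 256
7^44 ≡ 312
7^66 ≡ 35
7^99 ≡ 334
7^132 ≡ 34
7^198 ≡ 396
7^396 ≡ 1
The smallest such exponent is 396, so the order of 7 is 396.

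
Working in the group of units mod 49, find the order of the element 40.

By Lagrange's theorem, ord_49(40) divides φ(49) = φ(7^2) = 7·(7−1) = 42 = 2 · 3 · 7.
Divisors of 42: 1, 2, 3, 6, 7, 14, 21, 42.
Check 40^d mod 49 for each divisor in increasing order:
40^1 ≡ 40 (mod 49)
40^2 ≡ 32 (mod 49)
40^3 ≡ 6 (mod 49)
40^6 ≡ 36 (mod 49)
40^7 ≡ 19 (mod 49)
40^14 ≡ 18 (mod 49)
40^21 ≡ 48 (mod 49)
40^42 ≡ 1 (mod 49) ✓
Therefore the multiplicative order of 40 modulo 49 is 42.

42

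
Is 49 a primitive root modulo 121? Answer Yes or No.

φ(121) = φ(11^2) = 11·(11−1) = 110 = 2 · 5 · 11.
Test 49^(110/q) mod 121 for each prime factor q of 110:
49^55 ≡ 1 (mod 121)  [q = 2: ≡ 1 ✗]
49^22 ≡ 3 (mod 121)  [q = 5: ≢ 1 ✓]
49^10 ≡ 45 (mod 121)  [q = 11: ≢ 1 ✓]
49^55 ≡ 1 shows ord(49) | 55, strictly less than φ(121); not a primitive root.

No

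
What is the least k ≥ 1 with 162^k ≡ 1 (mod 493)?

8

The order of 162 must divide φ(493) = φ(17·29) = (17−1)·(29−1) = 16·28 = 448 = 2^6 · 7.
Divisors of 448: 1, 2, 4, 7, 8, 14, 16, 28, 32, 56, 64, 112, 224, 448.
Test each divisor d:
162^1 ≡ 162
162^2 ≡ 115
162^4 ≡ 407
162^7 ≡ 70
162^8 ≡ 1
The smallest such exponent is 8, so the order of 162 is 8.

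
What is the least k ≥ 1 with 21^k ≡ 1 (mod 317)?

316

The order of 21 must divide φ(317) = 317 − 1 = 316 = 2^2 · 79.
Divisors of 316: 1, 2, 4, 79, 158, 316.
Test each divisor d:
21^1 ≡ 21 (mod 317)
21^2 ≡ 124 (mod 317)
21^4 ≡ 160 (mod 317)
21^79 ≡ 114 (mod 317)
21^158 ≡ 316 (mod 317)
21^316 ≡ 1 (mod 317) ✓
So ord_317(21) = 316.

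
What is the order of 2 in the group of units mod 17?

By Lagrange's theorem, ord_17(2) divides φ(17) = 17 − 1 = 16 = 2^4.
Divisors of 16: 1, 2, 4, 8, 16.
Compute 2^d (mod 17) for the divisors d until we hit 1:
2^1 ≡ 2
2^2 ≡ 4
2^4 ≡ 16
2^8 ≡ 1
So ord_17(2) = 8.

8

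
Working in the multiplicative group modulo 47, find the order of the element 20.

The order of 20 must divide φ(47) = 47 − 1 = 46 = 2 · 23.
Divisors of 46: 1, 2, 23, 46.
Evaluate successive powers at the divisors of 46:
20^1 ≡ 20 (mod 47)
20^2 ≡ 24 (mod 47)
20^23 ≡ 46 (mod 47)
20^46 ≡ 1 (mod 47) ✓
So ord_47(20) = 46.

46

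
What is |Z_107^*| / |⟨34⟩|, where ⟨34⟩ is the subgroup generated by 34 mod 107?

The order of 34 must divide φ(107) = 107 − 1 = 106 = 2 · 53.
Divisors of 106: 1, 2, 53, 106.
Test each divisor d:
34^1 ≡ 34
34^2 ≡ 86
34^53 ≡ 1
Thus |⟨34⟩| = ord(34) = 53.
Index = |(Z/107Z)^×| / |⟨34⟩| = 106 / 53 = 2.

2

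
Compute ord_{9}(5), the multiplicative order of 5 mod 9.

ord(5) | φ(9) = φ(3^2) = 3·(3−1) = 6 = 2 · 3.
Divisors of 6: 1, 2, 3, 6.
Compute 5^d (mod 9) for the divisors d until we hit 1:
5^1 ≡ 5
5^2 ≡ 7
5^3 ≡ 8
5^6 ≡ 1
Hence ord(5) = 6.

6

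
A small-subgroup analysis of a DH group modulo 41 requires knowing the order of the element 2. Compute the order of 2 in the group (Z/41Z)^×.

20

ord(2) | φ(41) = 41 − 1 = 40 = 2^3 · 5.
Divisors of 40: 1, 2, 4, 5, 8, 10, 20, 40.
Test each divisor d:
2^1 ≡ 2 (mod 41)
2^2 ≡ 4 (mod 41)
2^4 ≡ 16 (mod 41)
2^5 ≡ 32 (mod 41)
2^8 ≡ 10 (mod 41)
2^10 ≡ 40 (mod 41)
2^20 ≡ 1 (mod 41) ✓
The smallest such exponent is 20, so the order of 2 is 20.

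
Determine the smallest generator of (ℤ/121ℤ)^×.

2

φ(121) = φ(11^2) = 11·(11−1) = 110 = 2 · 5 · 11.
Test candidates g = 2, 3, … against the prime factors q ∈ {2, 5, 11} of φ(121): g is a generator iff g^(110/q) ≢ 1 for every such q.
g = 2: 2^55 ≡ 120; 2^22 ≡ 81; 2^10 ≡ 56 — none is 1, so 2 is a primitive root.
The smallest primitive root modulo 121 is 2.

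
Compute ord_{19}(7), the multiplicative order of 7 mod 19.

Since 7 ∈ (Z/19Z)^×, its order divides φ(19) = 19 − 1 = 18 = 2 · 3^2.
Divisors of 18: 1, 2, 3, 6, 9, 18.
Test each divisor d:
7^1 ≡ 7 (mod 19)
7^2 ≡ 11 (mod 19)
7^3 ≡ 1 (mod 19) ✓
Therefore the multiplicative order of 7 modulo 19 is 3.

3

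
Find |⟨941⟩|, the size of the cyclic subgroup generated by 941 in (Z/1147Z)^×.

90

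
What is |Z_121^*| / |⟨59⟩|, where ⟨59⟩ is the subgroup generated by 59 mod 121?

2

The order of 59 must divide φ(121) = φ(11^2) = 11·(11−1) = 110 = 2 · 5 · 11.
Divisors of 110: 1, 2, 5, 10, 11, 22, 55, 110.
Check 59^d mod 121 for each divisor in increasing order:
59^1 ≡ 59
59^2 ≡ 93
59^5 ≡ 34
59^10 ≡ 67
59^11 ≡ 81
59^22 ≡ 27
59^55 ≡ 1
The order of 59 is 55, so the subgroup it generates has 55 elements.
Index = |(Z/121Z)^×| / |⟨59⟩| = 110 / 55 = 2.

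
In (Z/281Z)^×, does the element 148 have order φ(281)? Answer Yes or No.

Yes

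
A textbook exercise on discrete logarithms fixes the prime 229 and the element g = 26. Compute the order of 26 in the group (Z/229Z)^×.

38

ord(26) | φ(229) = 229 − 1 = 228 = 2^2 · 3 · 19.
Divisors of 228: 1, 2, 3, 4, 6, 12, 19, 38, 57, 76, 114, 228.
Evaluate successive powers at the divisors of 228:
26^1 ≡ 26
26^2 ≡ 218
26^3 ≡ 172
26^4 ≡ 121
26^6 ≡ 43
26^12 ≡ 17
26^19 ≡ 228
26^38 ≡ 1
Hence ord(26) = 38.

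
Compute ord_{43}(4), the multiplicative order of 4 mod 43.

Since 4 ∈ (Z/43Z)^×, its order divides φ(43) = 43 − 1 = 42 = 2 · 3 · 7.
Divisors of 42: 1, 2, 3, 6, 7, 14, 21, 42.
Evaluate successive powers at the divisors of 42:
4^1 ≡ 4 (mod 43)
4^2 ≡ 16 (mod 43)
4^3 ≡ 21 (mod 43)
4^6 ≡ 11 (mod 43)
4^7 ≡ 1 (mod 43) ✓
Therefore the multiplicative order of 4 modulo 43 is 7.

7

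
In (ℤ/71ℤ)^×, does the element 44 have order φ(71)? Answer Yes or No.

φ(71) = 71 − 1 = 70 = 2 · 5 · 7.
Test 44^(70/q) mod 71 for each prime factor q of 70:
44^35 ≡ 70 (mod 71)  [q = 2: ≢ 1 ✓]
44^14 ≡ 57 (mod 71)  [q = 5: ≢ 1 ✓]
44^10 ≡ 45 (mod 71)  [q = 7: ≢ 1 ✓]
Every test exponent gives a nontrivial residue, hence 44 generates the full group.

Yes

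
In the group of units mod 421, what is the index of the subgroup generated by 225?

4

Since 225 ∈ (Z/421Z)^×, its order divides φ(421) = 421 − 1 = 420 = 2^2 · 3 · 5 · 7.
Divisors of 420: 1, 2, 3, 4, 5, 6, 7, 10, 12, 14, 15, 20, 21, 28, 30, 35, 42, 60, 70, 84, 105, 140, 210, 420.
Compute 225^d (mod 421) for the divisors d until we hit 1:
225^1 ≡ 225 (mod 421)
225^2 ≡ 105 (mod 421)
225^3 ≡ 49 (mod 421)
225^4 ≡ 79 (mod 421)
225^5 ≡ 93 (mod 421)
225^6 ≡ 296 (mod 421)
225^7 ≡ 82 (mod 421)
225^10 ≡ 229 (mod 421)
225^12 ≡ 48 (mod 421)
225^14 ≡ 409 (mod 421)
225^15 ≡ 247 (mod 421)
225^20 ≡ 237 (mod 421)
225^21 ≡ 279 (mod 421)
225^28 ≡ 144 (mod 421)
225^30 ≡ 385 (mod 421)
225^35 ≡ 20 (mod 421)
225^42 ≡ 377 (mod 421)
225^60 ≡ 33 (mod 421)
225^70 ≡ 400 (mod 421)
225^84 ≡ 252 (mod 421)
225^105 ≡ 1 (mod 421) ✓
The order of 225 is 105, so the subgroup it generates has 105 elements.
[(Z/421Z)^× : ⟨225⟩] = 420/105 = 4.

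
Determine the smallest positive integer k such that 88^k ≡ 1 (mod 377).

6

Since 88 ∈ (Z/377Z)^×, its order divides φ(377) = φ(13·29) = (13−1)·(29−1) = 12·28 = 336 = 2^4 · 3 · 7.
Divisors of 336: 1, 2, 3, 4, 6, 7, 8, 12, 14, 16, 21, 24, 28, 42, 48, 56, 84, 112, 168, 336.
Test each divisor d:
88^1 ≡ 88 (mod 377)
88^2 ≡ 204 (mod 377)
88^3 ≡ 233 (mod 377)
88^4 ≡ 146 (mod 377)
88^6 ≡ 1 (mod 377) ✓
Therefore the multiplicative order of 88 modulo 377 is 6.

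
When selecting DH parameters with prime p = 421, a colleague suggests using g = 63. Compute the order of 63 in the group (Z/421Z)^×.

210

ord(63) | φ(421) = 421 − 1 = 420 = 2^2 · 3 · 5 · 7.
Divisors of 420: 1, 2, 3, 4, 5, 6, 7, 10, 12, 14, 15, 20, 21, 28, 30, 35, 42, 60, 70, 84, 105, 140, 210, 420.
Check 63^d mod 421 for each divisor in increasing order:
63^1 ≡ 63 (mod 421)
63^2 ≡ 180 (mod 421)
63^3 ≡ 394 (mod 421)
63^4 ≡ 404 (mod 421)
63^5 ≡ 192 (mod 421)
63^6 ≡ 308 (mod 421)
63^7 ≡ 38 (mod 421)
63^10 ≡ 237 (mod 421)
63^12 ≡ 139 (mod 421)
63^14 ≡ 181 (mod 421)
63^15 ≡ 36 (mod 421)
63^20 ≡ 176 (mod 421)
63^21 ≡ 142 (mod 421)
63^28 ≡ 344 (mod 421)
63^30 ≡ 33 (mod 421)
63^35 ≡ 21 (mod 421)
63^42 ≡ 377 (mod 421)
63^60 ≡ 247 (mod 421)
63^70 ≡ 20 (mod 421)
63^84 ≡ 252 (mod 421)
63^105 ≡ 420 (mod 421)
63^140 ≡ 400 (mod 421)
63^210 ≡ 1 (mod 421) ✓
The smallest such exponent is 210, so the order of 63 is 210.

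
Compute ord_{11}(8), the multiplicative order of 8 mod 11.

10

The order of 8 must divide φ(11) = 11 − 1 = 10 = 2 · 5.
Divisors of 10: 1, 2, 5, 10.
Compute 8^d (mod 11) for the divisors d until we hit 1:
8^1 ≡ 8 (mod 11)
8^2 ≡ 9 (mod 11)
8^5 ≡ 10 (mod 11)
8^10 ≡ 1 (mod 11) ✓
The smallest such exponent is 10, so the order of 8 is 10.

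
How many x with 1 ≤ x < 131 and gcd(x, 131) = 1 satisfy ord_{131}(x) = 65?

48

φ(131) = 131 − 1 = 130 = 2 · 5 · 13.
In a cyclic group of order 130, there are φ(d) elements of order d for each divisor d of 130, and zero for non-divisors.
65 = 5 · 13 divides 130, and φ(65) = 48.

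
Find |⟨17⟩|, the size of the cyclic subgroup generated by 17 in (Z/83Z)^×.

41

Since 17 ∈ (Z/83Z)^×, its order divides φ(83) = 83 − 1 = 82 = 2 · 41.
Divisors of 82: 1, 2, 41, 82.
Compute 17^d (mod 83) for the divisors d until we hit 1:
17^1 ≡ 17 (mod 83)
17^2 ≡ 40 (mod 83)
17^41 ≡ 1 (mod 83) ✓
Hence ord(17) = 41.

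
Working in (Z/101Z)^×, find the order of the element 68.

By Lagrange's theorem, ord_101(68) divides φ(101) = 101 − 1 = 100 = 2^2 · 5^2.
Divisors of 100: 1, 2, 4, 5, 10, 20, 25, 50, 100.
Test each divisor d:
68^1 ≡ 68
68^2 ≡ 79
68^4 ≡ 80
68^5 ≡ 87
68^10 ≡ 95
68^20 ≡ 36
68^25 ≡ 1
Hence ord(68) = 25.

25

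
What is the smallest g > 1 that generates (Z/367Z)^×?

6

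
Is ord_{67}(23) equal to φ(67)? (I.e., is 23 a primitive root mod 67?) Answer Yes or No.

φ(67) = 67 − 1 = 66 = 2 · 3 · 11.
An element g generates (Z/67Z)^× iff g^(66/q) ≢ 1 (mod 67) for each prime q ∈ {2, 3, 11}.
23^33 ≡ 1 (mod 67)  [q = 2: ≡ 1 ✗]
23^22 ≡ 37 (mod 67)  [q = 3: ≢ 1 ✓]
23^6 ≡ 59 (mod 67)  [q = 11: ≢ 1 ✓]
The check at q = 2 fails, so 23 generates a proper subgroup.

No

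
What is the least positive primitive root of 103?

5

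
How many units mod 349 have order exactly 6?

φ(349) = 349 − 1 = 348 = 2^2 · 3 · 29.
(Z/349Z)^× is cyclic (|G| = 348); a cyclic group of order m has exactly φ(d) elements of each order d | m, and none otherwise.
6 = 2 · 3 divides 348, and φ(6) = 2.

2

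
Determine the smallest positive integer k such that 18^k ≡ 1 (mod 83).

82

The order of 18 must divide φ(83) = 83 − 1 = 82 = 2 · 41.
Divisors of 82: 1, 2, 41, 82.
Evaluate successive powers at the divisors of 82:
18^1 ≡ 18 (mod 83)
18^2 ≡ 75 (mod 83)
18^41 ≡ 82 (mod 83)
18^82 ≡ 1 (mod 83) ✓
The smallest such exponent is 82, so the order of 18 is 82.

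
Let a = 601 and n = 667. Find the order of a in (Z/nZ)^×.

308

The order of 601 must divide φ(667) = φ(23·29) = (23−1)·(29−1) = 22·28 = 616 = 2^3 · 7 · 11.
Divisors of 616: 1, 2, 4, 7, 8, 11, 14, 22, 28, 44, 56, 77, 88, 154, 308, 616.
Test each divisor d:
601^1 ≡ 601 (mod 667)
601^2 ≡ 354 (mod 667)
601^4 ≡ 587 (mod 667)
601^7 ≡ 186 (mod 667)
601^8 ≡ 397 (mod 667)
601^11 ≡ 461 (mod 667)
601^14 ≡ 579 (mod 667)
601^22 ≡ 415 (mod 667)
601^28 ≡ 407 (mod 667)
601^44 ≡ 139 (mod 667)
601^56 ≡ 233 (mod 667)
601^77 ≡ 162 (mod 667)
601^88 ≡ 645 (mod 667)
601^154 ≡ 231 (mod 667)
601^308 ≡ 1 (mod 667) ✓
The smallest such exponent is 308, so the order of 601 is 308.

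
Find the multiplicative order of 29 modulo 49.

The order of 29 must divide φ(49) = φ(7^2) = 7·(7−1) = 42 = 2 · 3 · 7.
Divisors of 42: 1, 2, 3, 6, 7, 14, 21, 42.
Test each divisor d:
29^1 ≡ 29 (mod 49)
29^2 ≡ 8 (mod 49)
29^3 ≡ 36 (mod 49)
29^6 ≡ 22 (mod 49)
29^7 ≡ 1 (mod 49) ✓
Therefore the multiplicative order of 29 modulo 49 is 7.

7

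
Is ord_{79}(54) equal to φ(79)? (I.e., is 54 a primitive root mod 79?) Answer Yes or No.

φ(79) = 79 − 1 = 78 = 2 · 3 · 13.
54 is a primitive root mod 79 iff 54^(φ(79)/q) ≢ 1 for every prime q | φ(79), i.e. q ∈ {2, 3, 13}.
54^39 ≡ 78 (mod 79)  [q = 2: ≢ 1 ✓]
54^26 ≡ 23 (mod 79)  [q = 3: ≢ 1 ✓]
54^6 ≡ 52 (mod 79)  [q = 13: ≢ 1 ✓]
None equal 1, so ord_79(54) = 78: 54 is a primitive root.

Yes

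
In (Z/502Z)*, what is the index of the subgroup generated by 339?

By Lagrange's theorem, ord_502(339) divides φ(502) = φ(2)·φ(251) = 1·250 = 250 = 2 · 5^3.
Divisors of 250: 1, 2, 5, 10, 25, 50, 125, 250.
Compute 339^d (mod 502) for the divisors d until we hit 1:
339^1 ≡ 339 (mod 502)
339^2 ≡ 465 (mod 502)
339^5 ≡ 243 (mod 502)
339^10 ≡ 315 (mod 502)
339^25 ≡ 113 (mod 502)
339^50 ≡ 219 (mod 502)
339^125 ≡ 1 (mod 502) ✓
The order of 339 is 125, so the subgroup it generates has 125 elements.
Index = |(Z/502Z)^×| / |⟨339⟩| = 250 / 125 = 2.

2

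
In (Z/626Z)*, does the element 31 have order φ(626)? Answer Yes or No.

Yes

φ(626) = φ(2)·φ(313) = 1·312 = 312 = 2^3 · 3 · 13.
It suffices to check that the order of 31 is not a proper divisor of 312: compute 31^(312/q) for q ∈ {2, 3, 13}.
31^156 ≡ 625 (mod 626)  [q = 2: ≢ 1 ✓]
31^104 ≡ 527 (mod 626)  [q = 3: ≢ 1 ✓]
31^24 ≡ 357 (mod 626)  [q = 13: ≢ 1 ✓]
All checks pass, so 31 has order 312 and is a primitive root modulo 626.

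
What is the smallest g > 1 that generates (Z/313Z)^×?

φ(313) = 313 − 1 = 312 = 2^3 · 3 · 13.
Test candidates g = 2, 3, … against the prime factors q ∈ {2, 3, 13} of φ(313): g is a generator iff g^(312/q) ≢ 1 for every such q.
g = 2: 2^156 ≡ 1 — hits 1, so not a primitive root.
g = 3: 3^156 ≡ 1 — hits 1, so not a primitive root.
g = 4: 4^156 ≡ 1 — hits 1, so not a primitive root.
g = 5: 5^156 ≡ 312; 5^104 ≡ 1 — hits 1, so not a primitive root.
g = 6: 6^156 ≡ 1 — hits 1, so not a primitive root.
g = 7: 7^156 ≡ 312; 7^104 ≡ 1 — hits 1, so not a primitive root.
g = 8: 8^156 ≡ 1 — hits 1, so not a primitive root.
g = 9: 9^156 ≡ 1 — hits 1, so not a primitive root.
g = 10: 10^156 ≡ 312; 10^104 ≡ 214; 10^24 ≡ 103 — none is 1, so 10 is a primitive root.
Hence the least primitive root of 313 is 10.

10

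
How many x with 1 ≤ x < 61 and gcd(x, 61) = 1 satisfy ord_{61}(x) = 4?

2

φ(61) = 61 − 1 = 60 = 2^2 · 3 · 5.
(Z/61Z)^× is cyclic (|G| = 60); a cyclic group of order m has exactly φ(d) elements of each order d | m, and none otherwise.
4 = 2^2 divides 60, and φ(4) = 2.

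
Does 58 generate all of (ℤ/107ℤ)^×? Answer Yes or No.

Yes

φ(107) = 107 − 1 = 106 = 2 · 53.
58 is a primitive root mod 107 iff 58^(φ(107)/q) ≢ 1 for every prime q | φ(107), i.e. q ∈ {2, 53}.
58^53 ≡ 106 (mod 107)  [q = 2: ≢ 1 ✓]
58^2 ≡ 47 (mod 107)  [q = 53: ≢ 1 ✓]
Every test exponent gives a nontrivial residue, hence 58 generates the full group.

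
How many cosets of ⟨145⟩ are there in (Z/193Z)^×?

4

Since 145 ∈ (Z/193Z)^×, its order divides φ(193) = 193 − 1 = 192 = 2^6 · 3.
Divisors of 192: 1, 2, 3, 4, 6, 8, 12, 16, 24, 32, 48, 64, 96, 192.
Compute 145^d (mod 193) for the divisors d until we hit 1:
145^1 ≡ 145 (mod 193)
145^2 ≡ 181 (mod 193)
145^3 ≡ 190 (mod 193)
145^4 ≡ 144 (mod 193)
145^6 ≡ 9 (mod 193)
145^8 ≡ 85 (mod 193)
145^12 ≡ 81 (mod 193)
145^16 ≡ 84 (mod 193)
145^24 ≡ 192 (mod 193)
145^32 ≡ 108 (mod 193)
145^48 ≡ 1 (mod 193) ✓
Thus |⟨145⟩| = ord(145) = 48.
[(Z/193Z)^× : ⟨145⟩] = 192/48 = 4.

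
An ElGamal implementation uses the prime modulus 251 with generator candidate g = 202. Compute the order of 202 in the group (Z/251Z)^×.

ord(202) | φ(251) = 251 − 1 = 250 = 2 · 5^3.
Divisors of 250: 1, 2, 5, 10, 25, 50, 125, 250.
Test each divisor d:
202^1 ≡ 202 (mod 251)
202^2 ≡ 142 (mod 251)
202^5 ≡ 151 (mod 251)
202^10 ≡ 211 (mod 251)
202^25 ≡ 138 (mod 251)
202^50 ≡ 219 (mod 251)
202^125 ≡ 250 (mod 251)
202^250 ≡ 1 (mod 251) ✓
Hence ord(202) = 250.

250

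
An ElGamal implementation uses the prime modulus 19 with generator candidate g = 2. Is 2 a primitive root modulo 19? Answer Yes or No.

Yes

φ(19) = 19 − 1 = 18 = 2 · 3^2.
It suffices to check that the order of 2 is not a proper divisor of 18: compute 2^(18/q) for q ∈ {2, 3}.
2^9 ≡ 18 (mod 19)  [q = 2: ≢ 1 ✓]
2^6 ≡ 7 (mod 19)  [q = 3: ≢ 1 ✓]
All checks pass, so 2 has order 18 and is a primitive root modulo 19.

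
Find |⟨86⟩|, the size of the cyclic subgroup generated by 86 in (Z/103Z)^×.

102

The order of 86 must divide φ(103) = 103 − 1 = 102 = 2 · 3 · 17.
Divisors of 102: 1, 2, 3, 6, 17, 34, 51, 102.
Test each divisor d:
86^1 ≡ 86 (mod 103)
86^2 ≡ 83 (mod 103)
86^3 ≡ 31 (mod 103)
86^6 ≡ 34 (mod 103)
86^17 ≡ 57 (mod 103)
86^34 ≡ 56 (mod 103)
86^51 ≡ 102 (mod 103)
86^102 ≡ 1 (mod 103) ✓
So ord_103(86) = 102.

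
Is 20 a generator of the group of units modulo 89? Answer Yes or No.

φ(89) = 89 − 1 = 88 = 2^3 · 11.
Test 20^(88/q) mod 89 for each prime factor q of 88:
20^44 ≡ 1 (mod 89)  [q = 2: ≡ 1 ✗]
20^8 ≡ 39 (mod 89)  [q = 11: ≢ 1 ✓]
20^44 ≡ 1 shows ord(20) | 44, strictly less than φ(89); not a primitive root.

No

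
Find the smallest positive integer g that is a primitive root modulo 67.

2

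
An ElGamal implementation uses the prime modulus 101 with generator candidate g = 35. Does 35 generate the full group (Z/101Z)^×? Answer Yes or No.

Yes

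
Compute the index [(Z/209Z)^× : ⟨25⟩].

The order of 25 must divide φ(209) = φ(11·19) = (11−1)·(19−1) = 10·18 = 180 = 2^2 · 3^2 · 5.
Divisors of 180: 1, 2, 3, 4, 5, 6, 9, 10, 12, 15, 18, 20, 30, 36, 45, 60, 90, 180.
Test each divisor d:
25^1 ≡ 25 (mod 209)
25^2 ≡ 207 (mod 209)
25^3 ≡ 159 (mod 209)
25^4 ≡ 4 (mod 209)
25^5 ≡ 100 (mod 209)
25^6 ≡ 201 (mod 209)
25^9 ≡ 191 (mod 209)
25^10 ≡ 177 (mod 209)
25^12 ≡ 64 (mod 209)
25^15 ≡ 144 (mod 209)
25^18 ≡ 115 (mod 209)
25^20 ≡ 188 (mod 209)
25^30 ≡ 45 (mod 209)
25^36 ≡ 58 (mod 209)
25^45 ≡ 1 (mod 209) ✓
So ord_209(25) = 45, hence |⟨25⟩| = 45.
[(Z/209Z)^× : ⟨25⟩] = 180/45 = 4.

4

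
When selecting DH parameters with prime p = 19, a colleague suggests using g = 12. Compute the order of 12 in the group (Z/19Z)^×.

6

The order of 12 must divide φ(19) = 19 − 1 = 18 = 2 · 3^2.
Divisors of 18: 1, 2, 3, 6, 9, 18.
Check 12^d mod 19 for each divisor in increasing order:
12^1 ≡ 12 (mod 19)
12^2 ≡ 11 (mod 19)
12^3 ≡ 18 (mod 19)
12^6 ≡ 1 (mod 19) ✓
The smallest such exponent is 6, so the order of 12 is 6.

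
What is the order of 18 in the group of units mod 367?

183

ord(18) | φ(367) = 367 − 1 = 366 = 2 · 3 · 61.
Divisors of 366: 1, 2, 3, 6, 61, 122, 183, 366.
Check 18^d mod 367 for each divisor in increasing order:
18^1 ≡ 18
18^2 ≡ 324
18^3 ≡ 327
18^6 ≡ 132
18^61 ≡ 83
18^122 ≡ 283
18^183 ≡ 1
The smallest such exponent is 183, so the order of 18 is 183.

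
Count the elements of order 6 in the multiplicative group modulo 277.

φ(277) = 277 − 1 = 276 = 2^2 · 3 · 23.
Since (Z/277Z)^× is cyclic of order 276, the number of elements of order d is φ(d) when d | 276 and 0 otherwise.
6 = 2 · 3 divides 276, and φ(6) = 2.

2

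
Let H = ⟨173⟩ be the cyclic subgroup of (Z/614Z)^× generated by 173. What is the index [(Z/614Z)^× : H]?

The order of 173 must divide φ(614) = φ(2)·φ(307) = 1·306 = 306 = 2 · 3^2 · 17.
Divisors of 306: 1, 2, 3, 6, 9, 17, 18, 34, 51, 102, 153, 306.
Compute 173^d (mod 614) for the divisors d until we hit 1:
173^1 ≡ 173
173^2 ≡ 457
173^3 ≡ 469
173^6 ≡ 149
173^9 ≡ 499
173^17 ≡ 261
173^18 ≡ 331
173^34 ≡ 581
173^51 ≡ 597
173^102 ≡ 289
173^153 ≡ 613
173^306 ≡ 1
So ord_614(173) = 306, hence |⟨173⟩| = 306.
Index = |(Z/614Z)^×| / |⟨173⟩| = 306 / 306 = 1.

1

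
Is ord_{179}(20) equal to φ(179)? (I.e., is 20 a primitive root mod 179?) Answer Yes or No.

No

φ(179) = 179 − 1 = 178 = 2 · 89.
Test 20^(178/q) mod 179 for each prime factor q of 178:
20^89 ≡ 1 (mod 179)  [q = 2: ≡ 1 ✗]
20^2 ≡ 42 (mod 179)  [q = 89: ≢ 1 ✓]
The check at q = 2 fails, so 20 generates a proper subgroup.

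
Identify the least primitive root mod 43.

φ(43) = 43 − 1 = 42 = 2 · 3 · 7.
Test candidates g = 2, 3, … against the prime factors q ∈ {2, 3, 7} of φ(43): g is a generator iff g^(42/q) ≢ 1 for every such q.
g = 2: 2^21 ≡ 42; 2^14 ≡ 1 — hits 1, so not a primitive root.
g = 3: 3^21 ≡ 42; 3^14 ≡ 36; 3^6 ≡ 41 — none is 1, so 3 is a primitive root.
Hence the least primitive root of 43 is 3.

3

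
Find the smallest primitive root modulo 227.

2

φ(227) = 227 − 1 = 226 = 2 · 113.
g is a primitive root iff g^(226/q) ≢ 1 (mod 227) for each prime q ∈ {2, 113}.
g = 2: 2^113 ≡ 226; 2^2 ≡ 4 — none is 1, so 2 is a primitive root.
So 2 is the smallest generator of (Z/227Z)^×.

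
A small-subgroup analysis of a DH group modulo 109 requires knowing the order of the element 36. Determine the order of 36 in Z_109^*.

54

ord(36) | φ(109) = 109 − 1 = 108 = 2^2 · 3^3.
Divisors of 108: 1, 2, 3, 4, 6, 9, 12, 18, 27, 36, 54, 108.
Evaluate successive powers at the divisors of 108:
36^1 ≡ 36 (mod 109)
36^2 ≡ 97 (mod 109)
36^3 ≡ 4 (mod 109)
36^4 ≡ 35 (mod 109)
36^6 ≡ 16 (mod 109)
36^9 ≡ 64 (mod 109)
36^12 ≡ 38 (mod 109)
36^18 ≡ 63 (mod 109)
36^27 ≡ 108 (mod 109)
36^36 ≡ 45 (mod 109)
36^54 ≡ 1 (mod 109) ✓
So ord_109(36) = 54.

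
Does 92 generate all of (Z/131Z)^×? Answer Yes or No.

No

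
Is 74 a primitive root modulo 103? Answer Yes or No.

φ(103) = 103 − 1 = 102 = 2 · 3 · 17.
An element g generates (Z/103Z)^× iff g^(102/q) ≢ 1 (mod 103) for each prime q ∈ {2, 3, 17}.
74^51 ≡ 102 (mod 103)  [q = 2: ≢ 1 ✓]
74^34 ≡ 46 (mod 103)  [q = 3: ≢ 1 ✓]
74^6 ≡ 72 (mod 103)  [q = 17: ≢ 1 ✓]
None equal 1, so ord_103(74) = 102: 74 is a primitive root.

Yes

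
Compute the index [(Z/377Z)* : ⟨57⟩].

84

The order of 57 must divide φ(377) = φ(13·29) = (13−1)·(29−1) = 12·28 = 336 = 2^4 · 3 · 7.
Divisors of 336: 1, 2, 3, 4, 6, 7, 8, 12, 14, 16, 21, 24, 28, 42, 48, 56, 84, 112, 168, 336.
Evaluate successive powers at the divisors of 336:
57^1 ≡ 57 (mod 377)
57^2 ≡ 233 (mod 377)
57^3 ≡ 86 (mod 377)
57^4 ≡ 1 (mod 377) ✓
So ord_377(57) = 4, hence |⟨57⟩| = 4.
[(Z/377Z)^× : ⟨57⟩] = 336/4 = 84.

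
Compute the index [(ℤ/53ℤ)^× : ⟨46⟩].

4

ord(46) | φ(53) = 53 − 1 = 52 = 2^2 · 13.
Divisors of 52: 1, 2, 4, 13, 26, 52.
Test each divisor d:
46^1 ≡ 46
46^2 ≡ 49
46^4 ≡ 16
46^13 ≡ 1
Thus |⟨46⟩| = ord(46) = 13.
Index = |(Z/53Z)^×| / |⟨46⟩| = 52 / 13 = 4.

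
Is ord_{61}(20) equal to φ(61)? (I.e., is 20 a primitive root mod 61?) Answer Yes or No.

No

φ(61) = 61 − 1 = 60 = 2^2 · 3 · 5.
20 is a primitive root mod 61 iff 20^(φ(61)/q) ≢ 1 for every prime q | φ(61), i.e. q ∈ {2, 3, 5}.
20^30 ≡ 1 (mod 61)  [q = 2: ≡ 1 ✗]
20^20 ≡ 1 (mod 61)  [q = 3: ≡ 1 ✗]
20^12 ≡ 34 (mod 61)  [q = 5: ≢ 1 ✓]
Since 20^30 ≡ 1, the order of 20 divides 30 < 60, so 20 is not a primitive root.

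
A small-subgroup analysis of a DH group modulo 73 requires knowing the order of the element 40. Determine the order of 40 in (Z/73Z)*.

72

The order of 40 must divide φ(73) = 73 − 1 = 72 = 2^3 · 3^2.
Divisors of 72: 1, 2, 3, 4, 6, 8, 9, 12, 18, 24, 36, 72.
Test each divisor d:
40^1 ≡ 40
40^2 ≡ 67
40^3 ≡ 52
40^4 ≡ 36
40^6 ≡ 3
40^8 ≡ 55
40^9 ≡ 10
40^12 ≡ 9
40^18 ≡ 27
40^24 ≡ 8
40^36 ≡ 72
40^72 ≡ 1
The smallest such exponent is 72, so the order of 40 is 72.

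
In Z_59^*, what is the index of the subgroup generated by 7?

2

ord(7) | φ(59) = 59 − 1 = 58 = 2 · 29.
Divisors of 58: 1, 2, 29, 58.
Compute 7^d (mod 59) for the divisors d until we hit 1:
7^1 ≡ 7
7^2 ≡ 49
7^29 ≡ 1
The order of 7 is 29, so the subgroup it generates has 29 elements.
Index = |(Z/59Z)^×| / |⟨7⟩| = 58 / 29 = 2.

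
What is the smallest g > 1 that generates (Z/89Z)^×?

3

φ(89) = 89 − 1 = 88 = 2^3 · 11.
Test candidates g = 2, 3, … against the prime factors q ∈ {2, 11} of φ(89): g is a generator iff g^(88/q) ≢ 1 for every such q.
g = 2: 2^44 ≡ 1 — hits 1, so not a primitive root.
g = 3: 3^44 ≡ 88; 3^8 ≡ 64 — none is 1, so 3 is a primitive root.
So 3 is the smallest generator of (Z/89Z)^×.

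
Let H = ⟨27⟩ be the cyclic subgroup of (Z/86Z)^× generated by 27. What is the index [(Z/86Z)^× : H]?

3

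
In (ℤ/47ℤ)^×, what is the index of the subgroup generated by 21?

2

Since 21 ∈ (Z/47Z)^×, its order divides φ(47) = 47 − 1 = 46 = 2 · 23.
Divisors of 46: 1, 2, 23, 46.
Compute 21^d (mod 47) for the divisors d until we hit 1:
21^1 ≡ 21 (mod 47)
21^2 ≡ 18 (mod 47)
21^23 ≡ 1 (mod 47) ✓
The order of 21 is 23, so the subgroup it generates has 23 elements.
Index = |(Z/47Z)^×| / |⟨21⟩| = 46 / 23 = 2.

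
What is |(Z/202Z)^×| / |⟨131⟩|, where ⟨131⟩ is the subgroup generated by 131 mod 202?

Since 131 ∈ (Z/202Z)^×, its order divides φ(202) = φ(2)·φ(101) = 1·100 = 100 = 2^2 · 5^2.
Divisors of 100: 1, 2, 4, 5, 10, 20, 25, 50, 100.
Compute 131^d (mod 202) for the divisors d until we hit 1:
131^1 ≡ 131
131^2 ≡ 193
131^4 ≡ 81
131^5 ≡ 107
131^10 ≡ 137
131^20 ≡ 185
131^25 ≡ 201
131^50 ≡ 1
Thus |⟨131⟩| = ord(131) = 50.
[(Z/202Z)^× : ⟨131⟩] = 100/50 = 2.

2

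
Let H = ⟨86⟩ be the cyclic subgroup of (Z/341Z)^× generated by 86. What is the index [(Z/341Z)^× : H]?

The order of 86 must divide φ(341) = φ(11·31) = (11−1)·(31−1) = 10·30 = 300 = 2^2 · 3 · 5^2.
Divisors of 300: 1, 2, 3, 4, 5, 6, 10, 12, 15, 20, 25, 30, 50, 60, 75, 100, 150, 300.
Compute 86^d (mod 341) for the divisors d until we hit 1:
86^1 ≡ 86
86^2 ≡ 235
86^3 ≡ 91
86^4 ≡ 324
86^5 ≡ 243
86^6 ≡ 97
86^10 ≡ 56
86^12 ≡ 202
86^15 ≡ 309
86^20 ≡ 67
86^25 ≡ 254
86^30 ≡ 1
The order of 86 is 30, so the subgroup it generates has 30 elements.
Index = |(Z/341Z)^×| / |⟨86⟩| = 300 / 30 = 10.

10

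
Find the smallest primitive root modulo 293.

2

φ(293) = 293 − 1 = 292 = 2^2 · 73.
g is a primitive root iff g^(292/q) ≢ 1 (mod 293) for each prime q ∈ {2, 73}.
g = 2: 2^146 ≡ 292; 2^4 ≡ 16 — none is 1, so 2 is a primitive root.
So 2 is the smallest generator of (Z/293Z)^×.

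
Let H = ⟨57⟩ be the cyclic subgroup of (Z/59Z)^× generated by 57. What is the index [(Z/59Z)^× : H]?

2

Since 57 ∈ (Z/59Z)^×, its order divides φ(59) = 59 − 1 = 58 = 2 · 29.
Divisors of 58: 1, 2, 29, 58.
Compute 57^d (mod 59) for the divisors d until we hit 1:
57^1 ≡ 57 (mod 59)
57^2 ≡ 4 (mod 59)
57^29 ≡ 1 (mod 59) ✓
So ord_59(57) = 29, hence |⟨57⟩| = 29.
[(Z/59Z)^× : ⟨57⟩] = 58/29 = 2.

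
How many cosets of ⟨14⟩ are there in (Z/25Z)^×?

By Lagrange's theorem, ord_25(14) divides φ(25) = φ(5^2) = 5·(5−1) = 20 = 2^2 · 5.
Divisors of 20: 1, 2, 4, 5, 10, 20.
Compute 14^d (mod 25) for the divisors d until we hit 1:
14^1 ≡ 14 (mod 25)
14^2 ≡ 21 (mod 25)
14^4 ≡ 16 (mod 25)
14^5 ≡ 24 (mod 25)
14^10 ≡ 1 (mod 25) ✓
Thus |⟨14⟩| = ord(14) = 10.
The index is φ(25) / ord(14) = 20 / 10 = 2.

2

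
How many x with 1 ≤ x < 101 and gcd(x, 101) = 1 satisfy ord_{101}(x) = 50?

20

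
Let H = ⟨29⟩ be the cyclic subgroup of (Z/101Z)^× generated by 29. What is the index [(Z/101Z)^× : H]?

The order of 29 must divide φ(101) = 101 − 1 = 100 = 2^2 · 5^2.
Divisors of 100: 1, 2, 4, 5, 10, 20, 25, 50, 100.
Compute 29^d (mod 101) for the divisors d until we hit 1:
29^1 ≡ 29
29^2 ≡ 33
29^4 ≡ 79
29^5 ≡ 69
29^10 ≡ 14
29^20 ≡ 95
29^25 ≡ 91
29^50 ≡ 100
29^100 ≡ 1
So ord_101(29) = 100, hence |⟨29⟩| = 100.
The index is φ(101) / ord(29) = 100 / 100 = 1.

1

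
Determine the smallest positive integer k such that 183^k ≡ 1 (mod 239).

The order of 183 must divide φ(239) = 239 − 1 = 238 = 2 · 7 · 17.
Divisors of 238: 1, 2, 7, 14, 17, 34, 119, 238.
Evaluate successive powers at the divisors of 238:
183^1 ≡ 183 (mod 239)
183^2 ≡ 29 (mod 239)
183^7 ≡ 101 (mod 239)
183^14 ≡ 163 (mod 239)
183^17 ≡ 100 (mod 239)
183^34 ≡ 201 (mod 239)
183^119 ≡ 1 (mod 239) ✓
Hence ord(183) = 119.

119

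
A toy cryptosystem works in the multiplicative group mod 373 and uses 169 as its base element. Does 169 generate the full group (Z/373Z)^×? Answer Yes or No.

No

φ(373) = 373 − 1 = 372 = 2^2 · 3 · 31.
An element g generates (Z/373Z)^× iff g^(372/q) ≢ 1 (mod 373) for each prime q ∈ {2, 3, 31}.
169^186 ≡ 1 (mod 373)  [q = 2: ≡ 1 ✗]
169^124 ≡ 1 (mod 373)  [q = 3: ≡ 1 ✗]
169^12 ≡ 109 (mod 373)  [q = 31: ≢ 1 ✓]
169^186 ≡ 1 shows ord(169) | 186, strictly less than φ(373); not a primitive root.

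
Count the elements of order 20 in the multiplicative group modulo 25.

φ(25) = φ(5^2) = 5·(5−1) = 20 = 2^2 · 5.
Since (Z/25Z)^× is cyclic of order 20, the number of elements of order d is φ(d) when d | 20 and 0 otherwise.
20 = 2^2 · 5 divides 20, and φ(20) = 8.

8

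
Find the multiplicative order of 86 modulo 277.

By Lagrange's theorem, ord_277(86) divides φ(277) = 277 − 1 = 276 = 2^2 · 3 · 23.
Divisors of 276: 1, 2, 3, 4, 6, 12, 23, 46, 69, 92, 138, 276.
Check 86^d mod 277 for each divisor in increasing order:
86^1 ≡ 86 (mod 277)
86^2 ≡ 194 (mod 277)
86^3 ≡ 64 (mod 277)
86^4 ≡ 241 (mod 277)
86^6 ≡ 218 (mod 277)
86^12 ≡ 157 (mod 277)
86^23 ≡ 161 (mod 277)
86^46 ≡ 160 (mod 277)
86^69 ≡ 276 (mod 277)
86^92 ≡ 116 (mod 277)
86^138 ≡ 1 (mod 277) ✓
So ord_277(86) = 138.

138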